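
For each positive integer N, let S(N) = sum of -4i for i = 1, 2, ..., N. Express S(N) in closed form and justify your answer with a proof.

We claim S(N) = -2N(N + 1) for all N ≥ 1.
Base step (N = 1): S(1) = -4, and the closed form gives -4. They agree.
Suppose the result is true for N = i, so S(i) = 2i(-i - 1).
Then S(i+1) = S(i) + (-4i - 4) = (2i(-i - 1)) + (-4i - 4).
Simplifying, S(i+1) = -2(i + 1)(i + 2) = -2(i+1)((i+1) + 1),
which is the closed form with N = i+1.
By induction, the statement is established for all N ≥ 1.

S(N) = -2N(N + 1)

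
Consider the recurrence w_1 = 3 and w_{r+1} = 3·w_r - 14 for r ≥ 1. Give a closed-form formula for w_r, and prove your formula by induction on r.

Computing the first terms: w_1 = 3, w_2 = -5, w_3 = -29. This suggests w_r = -4·3^(r - 1) + 7.
For the base case r = 1: the formula gives 3 = 3 = w_1.
Inductive step: suppose the statement holds for some m ≥ 1, so w_m = -4·3^(m - 1) + 7.
Then w_{m+1} = 3·w_m - 14 = 3·(-4·3^(m - 1) + 7) - 14 = -4·3^m + 7 = -4·3^((m+1) - 1) + 7,
which is the claimed formula at r = m+1.
By the principle of mathematical induction, the result holds for all r ≥ 1.

w_r = -4·3^(r - 1) + 7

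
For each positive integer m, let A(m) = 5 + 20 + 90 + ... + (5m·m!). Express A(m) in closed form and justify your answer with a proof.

A(m) = (5m + 5)m! - 5

We claim A(m) = (5m + 5)m! - 5 for all m ≥ 1.
Base step (m = 1): A(1) = 5, and the closed form gives 5. They agree.
Inductive step: assume the claim holds for m = k, so A(k) = (5k + 5)k! - 5.
Then A(k+1) = A(k) + (5(k + 1)(k + 1)!) = ((5k + 5)k! - 5) + (5(k + 1)(k + 1)!).
Simplifying, A(k+1) = (5(k+1) + 5)(k+1)! - 5,
which is the closed form with m = k+1.
By induction, the statement is established for all m ≥ 1.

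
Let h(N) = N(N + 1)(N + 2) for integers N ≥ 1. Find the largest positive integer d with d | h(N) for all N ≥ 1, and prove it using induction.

d = 6

Computing the first values: h(1) = 6 and h(2) = 24; gcd(6, 24) = 6, so d ≤ 6.
We prove 6 | N(N + 1)(N + 2) for all N ≥ 1 by induction on N.
When N = 1: h(1) = 6 = 6·(1), so 6 | h(1).
Inductive step: suppose the statement holds for some k ≥ 1, i.e. 6 | h(k). Then
h(k+1) − h(k) = (k+1)·(k+2)·(k+3) − k·(k+1)·(k+2) = (k+1)·(k+2)·[(k+3) − k] = 3·(k+1)·(k+2). The product of 2 consecutive integers is divisible by (2)! = 2, so h(k+1) − h(k) is divisible by 3·2 = 6. By the inductive hypothesis 6 | h(k), hence 6 | h(k+1).
By the principle of mathematical induction, the result holds for all N ≥ 1.
Therefore the largest such d is 6.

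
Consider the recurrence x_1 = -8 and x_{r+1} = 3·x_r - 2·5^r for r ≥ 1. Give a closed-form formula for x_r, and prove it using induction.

x_r = -3^r - 5^r

Computing the first terms: x_1 = -8, x_2 = -34, x_3 = -152. This suggests x_r = -3^r - 5^r.
Base step (r = 1): the formula gives -8 = -8 = x_1.
For the inductive step, assume it holds for an arbitrary k ≥ 1, so x_k = -3^k - 5^k.
Then x_{k+1} = 3·x_k - 2·5^k = 3·(-3^k - 5^k) - 2·5^k = -3^(k + 1) - 5^(k + 1),
which is the claimed formula at r = k+1.
By the principle of mathematical induction, the result holds for all r ≥ 1.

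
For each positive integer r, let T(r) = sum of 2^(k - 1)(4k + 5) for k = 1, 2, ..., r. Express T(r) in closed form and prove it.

We claim T(r) = 2^r(4r + 1) - 1 for all r ≥ 1.
Base step (r = 1): T(1) = 9, and the closed form gives 9. They agree.
Inductive step: assume the claim holds for r = k, so T(k) = 2^k(4k + 1) - 1.
Then T(k+1) = T(k) + (2^k(4k + 9)) = (2^k(4k + 1) - 1) + (2^k(4k + 9)).
Simplifying, T(k+1) = 8·2^k·k + 10·2^k - 1 = 2^(k+1)(4(k+1) + 1) - 1,
which is the closed form with r = k+1.
By the principle of mathematical induction, the result holds for all r ≥ 1.

T(r) = 2^r(4r + 1) - 1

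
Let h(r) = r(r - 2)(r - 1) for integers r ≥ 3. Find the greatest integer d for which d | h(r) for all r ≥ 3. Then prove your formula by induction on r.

Computing the first values: h(3) = 6 and h(4) = 24; gcd(6, 24) = 6, so d ≤ 6.
We prove 6 | r(r - 2)(r - 1) for all r ≥ 3 by induction on r.
For the base case r = 3: h(3) = 6 = 6·(1), so 6 | h(3).
Inductive step: suppose the statement holds for some j ≥ 3, i.e. 6 | h(j). Then
h(j+1) − h(j) = (j-1)·j·(j+1) − (j-2)·(j-1)·j = (j-1)·j·[(j+1) − (j-2)] = 3·(j-1)·j. The product of 2 consecutive integers is divisible by (2)! = 2, so h(j+1) − h(j) is divisible by 3·2 = 6. By the inductive hypothesis 6 | h(j), hence 6 | h(j+1).
By induction, the statement is established for all r ≥ 3.
Therefore the largest such d is 6.

d = 6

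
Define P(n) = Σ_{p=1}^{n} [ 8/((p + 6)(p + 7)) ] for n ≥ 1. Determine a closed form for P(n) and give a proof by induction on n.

P(n) = 8n/(7(n + 7))

We claim P(n) = 8n/(7(n + 7)) for all n ≥ 1.
Base step (n = 1): P(1) = 1/7, and the closed form gives 1/7. They agree.
Inductive step: assume the claim holds for n = p, so P(p) = 8p/(7(p + 7)).
Then P(p+1) = P(p) + (8/((p + 7)(p + 8))) = (8p/(7(p + 7))) + (8/((p + 7)(p + 8))).
Simplifying, P(p+1) = 8(p + 1)/(7(p + 8)) = 8(p+1)/(7((p+1) + 7)),
which is the closed form with n = p+1.
This completes the induction.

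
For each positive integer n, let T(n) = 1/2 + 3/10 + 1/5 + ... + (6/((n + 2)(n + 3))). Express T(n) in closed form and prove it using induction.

T(n) = 2n/(n + 3)

We claim T(n) = 2n/(n + 3) for all n ≥ 1.
Base case (n = 1): T(1) = 1/2, and the closed form gives 1/2. They agree.
Inductive step: suppose the statement holds for some m ≥ 1, so T(m) = 2m/(m + 3).
Then T(m+1) = T(m) + (6/((m + 3)(m + 4))) = (2m/(m + 3)) + (6/((m + 3)(m + 4))).
Simplifying, T(m+1) = 2(m + 1)/(m + 4) = 2(m+1)/((m+1) + 3),
which is the closed form with n = m+1.
By induction, the statement is established for all n ≥ 1.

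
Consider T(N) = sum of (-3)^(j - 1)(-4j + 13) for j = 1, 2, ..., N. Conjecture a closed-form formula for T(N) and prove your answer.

We claim T(N) = (-3)^N(N - 3) + 3 for all N ≥ 1.
When N = 1: T(1) = 9, and the closed form gives 9. They agree.
Inductive step: assume the claim holds for N = j, so T(j) = (-3)^j(j - 3) + 3.
Then T(j+1) = T(j) + ((-3)^j(-4j + 9)) = ((-3)^j(j - 3) + 3) + ((-3)^j(-4j + 9)).
Simplifying, T(j+1) = -3(-3)^j·j + 6(-3)^j + 3 = (-3)^(j+1)((j+1) - 3) + 3,
which is the closed form with N = j+1.
By the principle of mathematical induction, the result holds for all N ≥ 1.

T(N) = (-3)^N(N - 3) + 3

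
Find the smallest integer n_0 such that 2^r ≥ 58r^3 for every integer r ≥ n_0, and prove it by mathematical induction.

At r = 18: 262144 < 338256, so the inequality fails and n_0 ≥ 19. We prove 2^r ≥ 58r^3 for all r ≥ 19.
When r = 19: 2^r = 524288 and 58r^3 = 397822, so 524288 ≥ 397822.
Inductive step: suppose the statement holds for some p ≥ 19, so 2^p ≥ 58p^3.
Then 2^(p + 1) = 2·(2^p) ≥ 2·(58p^3).
Also, for p ≥ 19 we have 2·(58p^3) ≥ 58(p+1)^3, since 2 ≥ (1 + 1/p)^3 for all p ≥ 19.
Combining, 2^(p + 1) ≥ 58(p+1)^3.
By induction, the statement is established for all r ≥ 19.
Hence the smallest such n_0 is 19.

n_0 = 19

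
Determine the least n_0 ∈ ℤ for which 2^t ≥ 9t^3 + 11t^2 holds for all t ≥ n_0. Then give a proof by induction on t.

At t = 15: 32768 < 32850, so the inequality fails and n_0 ≥ 16. We prove 2^t ≥ 9t^3 + 11t^2 for all t ≥ 16.
When t = 16: 2^t = 65536 and 9t^3 + 11t^2 = 39680, so 65536 ≥ 39680.
For the inductive step, assume it holds for an arbitrary r ≥ 16, so 2^r ≥ 9r^3 + 11r^2.
Then 2^(r + 1) = 2·(2^r) ≥ 2·(9r^3 + 11r^2).
Also, for r ≥ 16 we have 2·(9r^3 + 11r^2) ≥ 9(r+1)^3 + 11(r+1)^2, since 2·(9r^3 + 11r^2) − (9(r+1)^3 + 11(r+1)^2) = 9r^3 - 16r^2 - 49r - 20, which is nonnegative for all r ≥ 16.
Combining, 2^(r + 1) ≥ 9(r+1)^3 + 11(r+1)^2.
This completes the induction.
Hence the smallest such n_0 is 16.

n_0 = 16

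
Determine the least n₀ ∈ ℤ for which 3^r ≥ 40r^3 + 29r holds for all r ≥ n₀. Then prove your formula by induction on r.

n₀ = 10

At r = 9: 19683 < 29421, so the inequality fails and n₀ ≥ 10. We prove 3^r ≥ 40r^3 + 29r for all r ≥ 10.
When r = 10: 3^r = 59049 and 40r^3 + 29r = 40290, so 59049 ≥ 40290.
For the inductive step, assume it holds for an arbitrary j ≥ 10, so 3^j ≥ 40j^3 + 29j.
Then 3^(j + 1) = 3·(3^j) ≥ 3·(40j^3 + 29j).
Also, for j ≥ 10 we have 3·(40j^3 + 29j) ≥ 40(j+1)^3 + 29(j+1), since 3·(40j^3 + 29j) − (40(j+1)^3 + 29(j+1)) = 80j^3 - 120j^2 - 62j - 69, which is nonnegative for all j ≥ 10.
Combining, 3^(j + 1) ≥ 40(j+1)^3 + 29(j+1).
By induction, the statement is established for all r ≥ 10.
Hence the smallest such n₀ is 10.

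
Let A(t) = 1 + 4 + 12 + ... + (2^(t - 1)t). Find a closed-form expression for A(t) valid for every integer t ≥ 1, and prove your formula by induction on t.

We claim A(t) = 2^t(t - 1) + 1 for all t ≥ 1.
For the base case t = 1: A(1) = 1, and the closed form gives 1. They agree.
For the inductive step, assume it holds for an arbitrary k ≥ 1, so A(k) = 2^k(k - 1) + 1.
Then A(k+1) = A(k) + (2^k(k + 1)) = (2^k(k - 1) + 1) + (2^k(k + 1)).
Simplifying, A(k+1) = 2^(k + 1)k + 1 = 2^(k+1)((k+1) - 1) + 1,
which is the closed form with t = k+1.
By the principle of mathematical induction, the result holds for all t ≥ 1.

A(t) = 2^t(t - 1) + 1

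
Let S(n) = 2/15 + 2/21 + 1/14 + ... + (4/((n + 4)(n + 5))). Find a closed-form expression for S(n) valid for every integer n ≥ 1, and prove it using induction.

S(n) = 4n/(5(n + 5))

We claim S(n) = 4n/(5(n + 5)) for all n ≥ 1.
Base case (n = 1): S(1) = 2/15, and the closed form gives 2/15. They agree.
For the inductive step, assume it holds for an arbitrary j ≥ 1, so S(j) = 4j/(5(j + 5)).
Then S(j+1) = S(j) + (4/((j + 5)(j + 6))) = (4j/(5(j + 5))) + (4/((j + 5)(j + 6))).
Simplifying, S(j+1) = 4(j + 1)/(5(j + 6)) = 4(j+1)/(5((j+1) + 5)),
which is the closed form with n = j+1.
By the principle of mathematical induction, the result holds for all n ≥ 1.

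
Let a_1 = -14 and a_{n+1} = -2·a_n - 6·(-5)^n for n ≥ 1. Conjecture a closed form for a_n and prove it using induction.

Computing the first terms: a_1 = -14, a_2 = 58, a_3 = -266. This suggests a_n = -(-2)^(n + 1) + 2(-5)^n.
Base step (n = 1): the formula gives -14 = -14 = a_1.
Inductive step: assume the claim holds for n = r, so a_r = -(-2)^(r + 1) + 2(-5)^r.
Then a_{r+1} = -2·a_r - 6·(-5)^r = -2·(-(-2)^(r + 1) + 2(-5)^r) - 6·(-5)^r = -(-2)^(r + 2) + 2(-5)^(r + 1) = -(-2)^((r+1) + 1) + 2(-5)^(r+1),
which is the claimed formula at n = r+1.
Hence, by induction on n, the claim holds for every n ≥ 1.

a_n = -(-2)^(n + 1) + 2(-5)^n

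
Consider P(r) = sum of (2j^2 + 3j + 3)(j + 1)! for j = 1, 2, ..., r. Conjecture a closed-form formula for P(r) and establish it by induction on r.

We claim P(r) = (2r + 1)(r + 2)! - 2 for all r ≥ 1.
For the base case r = 1: P(1) = 16, and the closed form gives 16. They agree.
Suppose the result is true for r = j, so P(j) = (2j + 1)(j + 2)! - 2.
Then P(j+1) = P(j) + ((2j^2 + 7j + 8)(j + 2)!) = ((2j + 1)(j + 2)! - 2) + ((2j^2 + 7j + 8)(j + 2)!).
Simplifying, P(j+1) = (2(j+1) + 1)((j+1) + 2)! - 2,
which is the closed form with r = j+1.
This completes the induction.

P(r) = (2r + 1)(r + 2)! - 2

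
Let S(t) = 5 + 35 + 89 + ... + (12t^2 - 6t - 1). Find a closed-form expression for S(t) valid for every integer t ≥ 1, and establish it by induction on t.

S(t) = t(4t^2 + 3t - 2)

We claim S(t) = t(4t^2 + 3t - 2) for all t ≥ 1.
When t = 1: S(1) = 5, and the closed form gives 5. They agree.
Inductive step: assume the claim holds for t = m, so S(m) = m(4m^2 + 3m - 2).
Then S(m+1) = S(m) + (12m^2 + 18m + 5) = (m(4m^2 + 3m - 2)) + (12m^2 + 18m + 5).
Simplifying, S(m+1) = (m + 1)(4m^2 + 11m + 5) = (m+1)(4(m+1)^2 + 3(m+1) - 2),
which is the closed form with t = m+1.
This completes the induction.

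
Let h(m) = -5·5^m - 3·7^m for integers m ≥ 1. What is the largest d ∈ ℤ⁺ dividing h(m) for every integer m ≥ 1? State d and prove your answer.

Computing the first values: h(1) = -46 and h(2) = -272; gcd(-46, -272) = 2, so d ≤ 2.
We prove 2 | -5·5^m - 3·7^m for all m ≥ 1 by induction on m.
When m = 1: h(1) = -46 = 2·(-23), so 2 | h(1).
Inductive step: assume the claim holds for m = k, i.e. 2 | h(k). Then
h(k+1) − 7·h(k) = (-5·5^(k+1) - 3·7^(k+1)) − 7·(-5·5^k - 3·7^k) = (-5)·5^k·(5 − 7) = (10)·5^k. Since 2 | h(k) by the inductive hypothesis, 2 | 7·h(k); and 2 | 10 since 10 = 2·5. Therefore 2 | h(k+1).
This completes the induction.
Therefore the largest such d is 2.

d = 2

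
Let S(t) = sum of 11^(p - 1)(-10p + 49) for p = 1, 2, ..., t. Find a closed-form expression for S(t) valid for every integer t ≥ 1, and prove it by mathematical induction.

S(t) = 11^t(-t + 5) - 5

We claim S(t) = 11^t(-t + 5) - 5 for all t ≥ 1.
For the base case t = 1: S(1) = 39, and the closed form gives 39. They agree.
For the inductive step, assume it holds for an arbitrary p ≥ 1, so S(p) = 11^p(-p + 5) - 5.
Then S(p+1) = S(p) + (11^p(-10p + 39)) = (11^p(-p + 5) - 5) + (11^p(-10p + 39)).
Simplifying, S(p+1) = -11·11^p·p + 44·11^p - 5 = 11^(p+1)(-(p+1) + 5) - 5,
which is the closed form with t = p+1.
This completes the induction.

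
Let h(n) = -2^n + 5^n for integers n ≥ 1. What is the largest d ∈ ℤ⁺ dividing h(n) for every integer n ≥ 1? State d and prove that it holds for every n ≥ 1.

d = 3

Computing the first values: h(1) = 3 and h(2) = 21; gcd(3, 21) = 3, so d ≤ 3.
We prove 3 | -2^n + 5^n for all n ≥ 1 by induction on n.
Base case (n = 1): h(1) = 3 = 3·(1), so 3 | h(1).
Inductive step: assume the claim holds for n = i, i.e. 3 | h(i). Then
5^{i+1} − 2^{i+1} = 5·5^i − 2·2^i = 5·(5^i − 2^i) + (3)·2^i. The first term is divisible by 3 by the inductive hypothesis, and the second term (3)·2^i is divisible by 3 since 3 | 3. Hence 3 | h(i+1).
This completes the induction.
Therefore the largest such d is 3.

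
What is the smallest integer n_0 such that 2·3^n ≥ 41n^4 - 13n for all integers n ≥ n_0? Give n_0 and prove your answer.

n_0 = 12

At n = 11: 354294 < 600138, so the inequality fails and n_0 ≥ 12. We prove 2·3^n ≥ 41n^4 - 13n for all n ≥ 12.
Base step (n = 12): 2·3^n = 1062882 and 41n^4 - 13n = 850020, so 1062882 ≥ 850020.
Suppose the result is true for n = m, so 2·3^m ≥ 41m^4 - 13m.
Then 2·3^(m + 1) = 3·(2·3^m) ≥ 3·(41m^4 - 13m).
Also, for m ≥ 12 we have 3·(41m^4 - 13m) ≥ 41(m+1)^4 - 13(m+1), since 3·(41m^4 - 13m) − (41(m+1)^4 - 13(m+1)) = 82m^4 - 164m^3 - 246m^2 - 190m - 28, which is nonnegative for all m ≥ 12.
Combining, 2·3^(m + 1) ≥ 41(m+1)^4 - 13(m+1).
This completes the induction.
Hence the smallest such n_0 is 12.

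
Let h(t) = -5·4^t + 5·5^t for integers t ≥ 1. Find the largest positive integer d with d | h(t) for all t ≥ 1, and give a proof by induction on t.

d = 5

Computing the first values: h(1) = 5 and h(2) = 45; gcd(5, 45) = 5, so d ≤ 5.
We prove 5 | -5·4^t + 5·5^t for all t ≥ 1 by induction on t.
Base step (t = 1): h(1) = 5 = 5·(1), so 5 | h(1).
Inductive step: suppose the statement holds for some j ≥ 1, i.e. 5 | h(j). Then
h(j+1) − 5·h(j) = (-5·4^(j+1) + 5·5^(j+1)) − 5·(-5·4^j + 5·5^j) = (-5)·4^j·(4 − 5) = (5)·4^j. Since 5 | h(j) by the inductive hypothesis, 5 | 5·h(j); and 5 | 5 since 5 = 5·1. Therefore 5 | h(j+1).
This completes the induction.
Therefore the largest such d is 5.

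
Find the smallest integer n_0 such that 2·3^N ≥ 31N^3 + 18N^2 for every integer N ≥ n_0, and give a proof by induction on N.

At N = 8: 13122 < 17024, so the inequality fails and n_0 ≥ 9. We prove 2·3^N ≥ 31N^3 + 18N^2 for all N ≥ 9.
When N = 9: 2·3^N = 39366 and 31N^3 + 18N^2 = 24057, so 39366 ≥ 24057.
Inductive step: assume the claim holds for N = p, so 2·3^p ≥ 31p^3 + 18p^2.
Then 2·3^(p + 1) = 3·(2·3^p) ≥ 3·(31p^3 + 18p^2).
Also, for p ≥ 9 we have 3·(31p^3 + 18p^2) ≥ 31(p+1)^3 + 18(p+1)^2, since 3·(31p^3 + 18p^2) − (31(p+1)^3 + 18(p+1)^2) = 62p^3 - 57p^2 - 129p - 49, which is nonnegative for all p ≥ 9.
Combining, 2·3^(p + 1) ≥ 31(p+1)^3 + 18(p+1)^2.
This completes the induction.
Hence the smallest such n_0 is 9.

n_0 = 9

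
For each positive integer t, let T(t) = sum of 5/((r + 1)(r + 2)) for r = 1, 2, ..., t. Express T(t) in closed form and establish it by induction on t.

We claim T(t) = 5t/(2(t + 2)) for all t ≥ 1.
When t = 1: T(1) = 5/6, and the closed form gives 5/6. They agree.
For the inductive step, assume it holds for an arbitrary r ≥ 1, so T(r) = 5r/(2(r + 2)).
Then T(r+1) = T(r) + (5/((r + 2)(r + 3))) = (5r/(2(r + 2))) + (5/((r + 2)(r + 3))).
Simplifying, T(r+1) = 5(r + 1)/(2(r + 3)) = 5(r+1)/(2((r+1) + 2)),
which is the closed form with t = r+1.
By the principle of mathematical induction, the result holds for all t ≥ 1.

T(t) = 5t/(2(t + 2))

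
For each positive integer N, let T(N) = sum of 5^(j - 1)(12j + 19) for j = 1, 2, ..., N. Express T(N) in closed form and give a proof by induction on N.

T(N) = 5^N(3N + 4) - 4

We claim T(N) = 5^N(3N + 4) - 4 for all N ≥ 1.
Base case (N = 1): T(1) = 31, and the closed form gives 31. They agree.
Suppose the result is true for N = j, so T(j) = 5^j(3j + 4) - 4.
Then T(j+1) = T(j) + (5^j(12j + 31)) = (5^j(3j + 4) - 4) + (5^j(12j + 31)).
Simplifying, T(j+1) = 15·5^j·j + 35·5^j - 4 = 5^(j+1)(3(j+1) + 4) - 4,
which is the closed form with N = j+1.
Hence, by induction on N, the claim holds for every N ≥ 1.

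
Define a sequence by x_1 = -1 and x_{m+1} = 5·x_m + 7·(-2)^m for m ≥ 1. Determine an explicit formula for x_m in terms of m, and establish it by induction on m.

Computing the first terms: x_1 = -1, x_2 = -19, x_3 = -67. This suggests x_m = -(-2)^m - 3·5^(m - 1).
Base case (m = 1): the formula gives -1 = -1 = x_1.
Inductive step: assume the claim holds for m = i, so x_i = -(-2)^i - 3·5^(i - 1).
Then x_{i+1} = 5·x_i + 7·(-2)^i = 5·(-(-2)^i - 3·5^(i - 1)) + 7·(-2)^i = -(-2)^(i + 1) - 3·5^i = -(-2)^(i+1) - 3·5^((i+1) - 1),
which is the claimed formula at m = i+1.
By the principle of mathematical induction, the result holds for all m ≥ 1.

x_m = -(-2)^m - 3·5^(m - 1)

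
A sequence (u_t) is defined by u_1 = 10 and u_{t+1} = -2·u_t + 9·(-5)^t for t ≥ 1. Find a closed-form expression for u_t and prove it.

Computing the first terms: u_1 = 10, u_2 = -65, u_3 = 355. This suggests u_t = -5(-2)^(t - 1) - 3(-5)^t.
When t = 1: the formula gives 10 = 10 = u_1.
Inductive step: assume the claim holds for t = r, so u_r = -5(-2)^(r - 1) - 3(-5)^r.
Then u_{r+1} = -2·u_r + 9·(-5)^r = -2·(-5(-2)^(r - 1) - 3(-5)^r) + 9·(-5)^r = -5(-2)^r - 3(-5)^(r + 1) = -5(-2)^((r+1) - 1) - 3(-5)^(r+1),
which is the claimed formula at t = r+1.
By the principle of mathematical induction, the result holds for all t ≥ 1.

u_t = -5(-2)^(t - 1) - 3(-5)^t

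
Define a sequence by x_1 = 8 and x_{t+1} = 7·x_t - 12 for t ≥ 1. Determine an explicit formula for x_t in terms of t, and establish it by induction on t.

x_t = 6·7^(t - 1) + 2

Computing the first terms: x_1 = 8, x_2 = 44, x_3 = 296. This suggests x_t = 6·7^(t - 1) + 2.
Base case (t = 1): the formula gives 8 = 8 = x_1.
Inductive step: assume the claim holds for t = m, so x_m = 6·7^(m - 1) + 2.
Then x_{m+1} = 7·x_m - 12 = 7·(6·7^(m - 1) + 2) - 12 = 6·7^m + 2 = 6·7^((m+1) - 1) + 2,
which is the claimed formula at t = m+1.
By induction, the statement is established for all t ≥ 1.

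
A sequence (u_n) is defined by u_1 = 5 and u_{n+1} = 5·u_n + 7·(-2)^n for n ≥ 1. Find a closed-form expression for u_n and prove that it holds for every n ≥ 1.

u_n = -(-2)^n + 3·5^(n - 1)

Computing the first terms: u_1 = 5, u_2 = 11, u_3 = 83. This suggests u_n = -(-2)^n + 3·5^(n - 1).
When n = 1: the formula gives 5 = 5 = u_1.
Inductive step: suppose the statement holds for some j ≥ 1, so u_j = -(-2)^j + 3·5^(j - 1).
Then u_{j+1} = 5·u_j + 7·(-2)^j = 5·(-(-2)^j + 3·5^(j - 1)) + 7·(-2)^j = -(-2)^(j + 1) + 3·5^j = -(-2)^(j+1) + 3·5^((j+1) - 1),
which is the claimed formula at n = j+1.
Hence, by induction on n, the claim holds for every n ≥ 1.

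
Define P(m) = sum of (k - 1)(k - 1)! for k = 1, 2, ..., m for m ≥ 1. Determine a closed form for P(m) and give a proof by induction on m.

P(m) = m! - 1

We claim P(m) = m! - 1 for all m ≥ 1.
When m = 1: P(1) = 0, and the closed form gives 0. They agree.
Inductive step: suppose the statement holds for some k ≥ 1, so P(k) = k! - 1.
Then P(k+1) = P(k) + (k·k!) = (k! - 1) + (k·k!).
Simplifying, P(k+1) = (k+1)! - 1,
which is the closed form with m = k+1.
By induction, the statement is established for all m ≥ 1.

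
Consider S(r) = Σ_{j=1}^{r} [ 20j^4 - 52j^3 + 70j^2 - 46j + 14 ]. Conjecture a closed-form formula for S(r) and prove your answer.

We claim S(r) = r(4r^4 - 3r^3 + 4r^2 - r + 2) for all r ≥ 1.
For the base case r = 1: S(1) = 6, and the closed form gives 6. They agree.
Suppose the result is true for r = j, so S(j) = j(4j^4 - 3j^3 + 4j^2 - j + 2).
Then S(j+1) = S(j) + (20j^4 + 28j^3 + 34j^2 + 18j + 6) = (j(4j^4 - 3j^3 + 4j^2 - j + 2)) + (20j^4 + 28j^3 + 34j^2 + 18j + 6).
Simplifying, S(j+1) = (j + 1)(4j^4 + 13j^3 + 19j^2 + 14j + 6) = (j+1)(4(j+1)^4 - 3(j+1)^3 + 4(j+1)^2 - (j+1) + 2),
which is the closed form with r = j+1.
By the principle of mathematical induction, the result holds for all r ≥ 1.

S(r) = r(4r^4 - 3r^3 + 4r^2 - r + 2)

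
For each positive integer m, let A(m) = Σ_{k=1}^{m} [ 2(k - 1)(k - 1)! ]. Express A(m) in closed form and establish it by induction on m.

We claim A(m) = 2m! - 2 for all m ≥ 1.
Base step (m = 1): A(1) = 0, and the closed form gives 0. They agree.
Inductive step: suppose the statement holds for some k ≥ 1, so A(k) = 2k! - 2.
Then A(k+1) = A(k) + (2k·k!) = (2k! - 2) + (2k·k!).
Simplifying, A(k+1) = 2(k+1)! - 2,
which is the closed form with m = k+1.
Hence, by induction on m, the claim holds for every m ≥ 1.

A(m) = 2m! - 2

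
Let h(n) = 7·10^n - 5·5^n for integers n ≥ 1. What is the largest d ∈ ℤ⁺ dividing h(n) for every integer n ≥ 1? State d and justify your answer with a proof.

Computing the first values: h(1) = 45 and h(2) = 575; gcd(45, 575) = 5, so d ≤ 5.
We prove 5 | 7·10^n - 5·5^n for all n ≥ 1 by induction on n.
For the base case n = 1: h(1) = 45 = 5·(9), so 5 | h(1).
Suppose the result is true for n = p, i.e. 5 | h(p). Then
h(p+1) − 10·h(p) = (7·10^(p+1) - 5·5^(p+1)) − 10·(7·10^p - 5·5^p) = (-5)·5^p·(5 − 10) = (25)·5^p. Since 5 | h(p) by the inductive hypothesis, 5 | 10·h(p); and 5 | 25 since 25 = 5·5. Therefore 5 | h(p+1).
By the principle of mathematical induction, the result holds for all n ≥ 1.
Therefore the largest such d is 5.

d = 5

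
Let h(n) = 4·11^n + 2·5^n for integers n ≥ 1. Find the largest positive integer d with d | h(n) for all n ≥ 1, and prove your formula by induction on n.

Computing the first values: h(1) = 54 and h(2) = 534; gcd(54, 534) = 6, so d ≤ 6.
We prove 6 | 4·11^n + 2·5^n for all n ≥ 1 by induction on n.
Base case (n = 1): h(1) = 54 = 6·(9), so 6 | h(1).
Inductive step: assume the claim holds for n = m, i.e. 6 | h(m). Then
h(m+1) − 11·h(m) = (4·11^(m+1) + 2·5^(m+1)) − 11·(4·11^m + 2·5^m) = (2)·5^m·(5 − 11) = (-12)·5^m. Since 6 | h(m) by the inductive hypothesis, 6 | 11·h(m); and 6 | -12 since -12 = 6·-2. Therefore 6 | h(m+1).
By induction, the statement is established for all n ≥ 1.
Therefore the largest such d is 6.

d = 6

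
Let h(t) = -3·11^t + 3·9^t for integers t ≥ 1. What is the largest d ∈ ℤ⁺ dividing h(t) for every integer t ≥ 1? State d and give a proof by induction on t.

d = 6

Computing the first values: h(1) = -6 and h(2) = -120; gcd(-6, -120) = 6, so d ≤ 6.
We prove 6 | -3·11^t + 3·9^t for all t ≥ 1 by induction on t.
When t = 1: h(1) = -6 = 6·(-1), so 6 | h(1).
Suppose the result is true for t = r, i.e. 6 | h(r). Then
h(r+1) − 11·h(r) = (-3·11^(r+1) + 3·9^(r+1)) − 11·(-3·11^r + 3·9^r) = (3)·9^r·(9 − 11) = (-6)·9^r. Since 6 | h(r) by the inductive hypothesis, 6 | 11·h(r); and 6 | -6 since -6 = 6·-1. Therefore 6 | h(r+1).
Hence, by induction on t, the claim holds for every t ≥ 1.
Therefore the largest such d is 6.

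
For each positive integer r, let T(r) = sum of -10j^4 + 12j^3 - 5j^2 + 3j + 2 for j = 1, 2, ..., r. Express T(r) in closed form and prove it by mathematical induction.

We claim T(r) = -r(2r^4 + 2r^3 - r^2 - 2r - 3) for all r ≥ 1.
Base case (r = 1): T(1) = 2, and the closed form gives 2. They agree.
Suppose the result is true for r = j, so T(j) = j(-2j^4 - 2j^3 + j^2 + 2j + 3).
Then T(j+1) = T(j) + (-10j^4 - 28j^3 - 29j^2 - 11j + 2) = (j(-2j^4 - 2j^3 + j^2 + 2j + 3)) + (-10j^4 - 28j^3 - 29j^2 - 11j + 2).
Simplifying, T(j+1) = -(j + 1)(2j^4 + 10j^3 + 17j^2 + 10j - 2) = -(j+1)(2(j+1)^4 + 2(j+1)^3 - (j+1)^2 - 2(j+1) - 3),
which is the closed form with r = j+1.
By induction, the statement is established for all r ≥ 1.

T(r) = -r(2r^4 + 2r^3 - r^2 - 2r - 3)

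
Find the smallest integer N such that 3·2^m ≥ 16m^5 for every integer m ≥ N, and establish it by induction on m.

N = 26

At m = 25: 100663296 < 156250000, so the inequality fails and N ≥ 26. We prove 3·2^m ≥ 16m^5 for all m ≥ 26.
For the base case m = 26: 3·2^m = 201326592 and 16m^5 = 190102016, so 201326592 ≥ 190102016.
Inductive step: assume the claim holds for m = p, so 3·2^p ≥ 16p^5.
Then 3·2^(p + 1) = 2·(3·2^p) ≥ 2·(16p^5).
Also, for p ≥ 26 we have 2·(16p^5) ≥ 16(p+1)^5, since 2 ≥ (1 + 1/p)^5 for all p ≥ 26.
Combining, 3·2^(p + 1) ≥ 16(p+1)^5.
This completes the induction.
Hence the smallest such N is 26.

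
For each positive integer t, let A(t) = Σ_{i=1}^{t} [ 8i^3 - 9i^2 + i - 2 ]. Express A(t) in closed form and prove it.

We claim A(t) = t(2t^3 + t^2 - 2t - 3) for all t ≥ 1.
Base step (t = 1): A(1) = -2, and the closed form gives -2. They agree.
Inductive step: assume the claim holds for t = i, so A(i) = i(2i^3 + i^2 - 2i - 3).
Then A(i+1) = A(i) + (8i^3 + 15i^2 + 7i - 2) = (i(2i^3 + i^2 - 2i - 3)) + (8i^3 + 15i^2 + 7i - 2).
Simplifying, A(i+1) = (i + 1)(2i^3 + 7i^2 + 6i - 2) = (i+1)(2(i+1)^3 + (i+1)^2 - 2(i+1) - 3),
which is the closed form with t = i+1.
By induction, the statement is established for all t ≥ 1.

A(t) = t(2t^3 + t^2 - 2t - 3)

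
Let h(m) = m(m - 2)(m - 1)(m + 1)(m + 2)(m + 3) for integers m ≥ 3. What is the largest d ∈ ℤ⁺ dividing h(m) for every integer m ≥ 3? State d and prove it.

d = 720

Computing the first values: h(3) = 720 and h(4) = 5040; gcd(720, 5040) = 720, so d ≤ 720.
We prove 720 | m(m - 2)(m - 1)(m + 1)(m + 2)(m + 3) for all m ≥ 3 by induction on m.
For the base case m = 3: h(3) = 720 = 720·(1), so 720 | h(3).
Suppose the result is true for m = i, i.e. 720 | h(i). Then
h(i+1) − h(i) = (i-1)·i·(i+1)·(i+2)·(i+3)·(i+4) − (i-2)·(i-1)·i·(i+1)·(i+2)·(i+3) = (i-1)·i·(i+1)·(i+2)·(i+3)·[(i+4) − (i-2)] = 6·(i-1)·i·(i+1)·(i+2)·(i+3). The product of 5 consecutive integers is divisible by (5)! = 120, so h(i+1) − h(i) is divisible by 6·120 = 720. By the inductive hypothesis 720 | h(i), hence 720 | h(i+1).
This completes the induction.
Therefore the largest such d is 720.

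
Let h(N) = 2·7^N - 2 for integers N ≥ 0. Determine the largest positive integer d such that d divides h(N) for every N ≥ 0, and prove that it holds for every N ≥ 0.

Computing the first values: h(0) = 0 and h(1) = 12; gcd(0, 12) = 12, so d ≤ 12.
We prove 12 | 2·7^N - 2 for all N ≥ 0 by induction on N.
When N = 0: h(0) = 0 = 12·(0), so 12 | h(0).
Inductive step: assume the claim holds for N = p, i.e. 12 | h(p). Then
h(p+1) = 2·7^(p+1) - 2 = 7·(2·7^p - 2) + 12 = 7·h(p) + 12. The first term is divisible by 12 by the inductive hypothesis, and 12 is divisible by 12. Hence 12 | h(p+1).
By the principle of mathematical induction, the result holds for all N ≥ 0.
Therefore the largest such d is 12.

d = 12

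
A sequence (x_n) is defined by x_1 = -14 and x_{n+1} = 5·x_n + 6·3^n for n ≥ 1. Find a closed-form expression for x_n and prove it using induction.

x_n = -3^(n + 1) - 5^n

Computing the first terms: x_1 = -14, x_2 = -52, x_3 = -206. This suggests x_n = -3^(n + 1) - 5^n.
Base step (n = 1): the formula gives -14 = -14 = x_1.
Inductive step: assume the claim holds for n = p, so x_p = -3^(p + 1) - 5^p.
Then x_{p+1} = 5·x_p + 6·3^p = 5·(-3^(p + 1) - 5^p) + 6·3^p = -3^(p + 2) - 5^(p + 1) = -3^((p+1) + 1) - 5^(p+1),
which is the claimed formula at n = p+1.
Hence, by induction on n, the claim holds for every n ≥ 1.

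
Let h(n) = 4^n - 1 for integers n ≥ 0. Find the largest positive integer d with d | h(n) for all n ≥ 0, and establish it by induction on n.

Computing the first values: h(0) = 0 and h(1) = 3; gcd(0, 3) = 3, so d ≤ 3.
We prove 3 | 4^n - 1 for all n ≥ 0 by induction on n.
When n = 0: h(0) = 0 = 3·(0), so 3 | h(0).
Inductive step: suppose the statement holds for some r ≥ 0, i.e. 3 | h(r). Then
h(r+1) = 4^(r+1) - 1 = 4·(4^r - 1) + 3 = 4·h(r) + 3. The first term is divisible by 3 by the inductive hypothesis, and 3 is divisible by 3. Hence 3 | h(r+1).
This completes the induction.
Therefore the largest such d is 3.

d = 3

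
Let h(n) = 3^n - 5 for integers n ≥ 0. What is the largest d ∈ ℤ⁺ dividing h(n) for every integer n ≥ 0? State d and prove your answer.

Computing the first values: h(0) = -4 and h(1) = -2; gcd(-4, -2) = 2, so d ≤ 2.
We prove 2 | 3^n - 5 for all n ≥ 0 by induction on n.
When n = 0: h(0) = -4 = 2·(-2), so 2 | h(0).
Suppose the result is true for n = p, i.e. 2 | h(p). Then
h(p+1) = 3^(p+1) - 5 = 3·(3^p - 5) + 10 = 3·h(p) + 10. The first term is divisible by 2 by the inductive hypothesis, and 10 is divisible by 2. Hence 2 | h(p+1).
By the principle of mathematical induction, the result holds for all n ≥ 0.
Therefore the largest such d is 2.

d = 2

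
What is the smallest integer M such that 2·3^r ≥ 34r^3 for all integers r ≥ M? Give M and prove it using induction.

M = 9

At r = 8: 13122 < 17408, so the inequality fails and M ≥ 9. We prove 2·3^r ≥ 34r^3 for all r ≥ 9.
Base case (r = 9): 2·3^r = 39366 and 34r^3 = 24786, so 39366 ≥ 24786.
Suppose the result is true for r = p, so 2·3^p ≥ 34p^3.
Then 2·3^(p + 1) = 3·(2·3^p) ≥ 3·(34p^3).
Also, for p ≥ 9 we have 3·(34p^3) ≥ 34(p+1)^3, since 3 ≥ (1 + 1/p)^3 for all p ≥ 9.
Combining, 2·3^(p + 1) ≥ 34(p+1)^3.
This completes the induction.
Hence the smallest such M is 9.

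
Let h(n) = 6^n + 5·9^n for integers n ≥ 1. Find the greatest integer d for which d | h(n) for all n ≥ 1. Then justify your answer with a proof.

d = 3

Computing the first values: h(1) = 51 and h(2) = 441; gcd(51, 441) = 3, so d ≤ 3.
We prove 3 | 6^n + 5·9^n for all n ≥ 1 by induction on n.
Base step (n = 1): h(1) = 51 = 3·(17), so 3 | h(1).
Inductive step: suppose the statement holds for some j ≥ 1, i.e. 3 | h(j). Then
h(j+1) − 9·h(j) = (6^(j+1) + 5·9^(j+1)) − 9·(6^j + 5·9^j) = (1)·6^j·(6 − 9) = (-3)·6^j. Since 3 | h(j) by the inductive hypothesis, 3 | 9·h(j); and 3 | -3 since -3 = 3·-1. Therefore 3 | h(j+1).
By induction, the statement is established for all n ≥ 1.
Therefore the largest such d is 3.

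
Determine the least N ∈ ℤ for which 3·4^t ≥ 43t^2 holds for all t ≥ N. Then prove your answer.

N = 4

At t = 3: 192 < 387, so the inequality fails and N ≥ 4. We prove 3·4^t ≥ 43t^2 for all t ≥ 4.
Base case (t = 4): 3·4^t = 768 and 43t^2 = 688, so 768 ≥ 688.
Suppose the result is true for t = k, so 3·4^k ≥ 43k^2.
Then 3·4^(k + 1) = 4·(3·4^k) ≥ 4·(43k^2).
Also, for k ≥ 4 we have 4·(43k^2) ≥ 43(k+1)^2, since 4 ≥ (1 + 1/k)^2 for all k ≥ 4.
Combining, 3·4^(k + 1) ≥ 43(k+1)^2.
Hence, by induction on t, the claim holds for every t ≥ 4.
Hence the smallest such N is 4.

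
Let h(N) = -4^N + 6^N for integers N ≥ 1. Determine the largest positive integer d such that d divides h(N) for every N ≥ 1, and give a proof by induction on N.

d = 2

Computing the first values: h(1) = 2 and h(2) = 20; gcd(2, 20) = 2, so d ≤ 2.
We prove 2 | -4^N + 6^N for all N ≥ 1 by induction on N.
When N = 1: h(1) = 2 = 2·(1), so 2 | h(1).
Suppose the result is true for N = i, i.e. 2 | h(i). Then
6^{i+1} − 4^{i+1} = 6·6^i − 4·4^i = 6·(6^i − 4^i) + (2)·4^i. The first term is divisible by 2 by the inductive hypothesis, and the second term (2)·4^i is divisible by 2 since 2 | 2. Hence 2 | h(i+1).
By the principle of mathematical induction, the result holds for all N ≥ 1.
Therefore the largest such d is 2.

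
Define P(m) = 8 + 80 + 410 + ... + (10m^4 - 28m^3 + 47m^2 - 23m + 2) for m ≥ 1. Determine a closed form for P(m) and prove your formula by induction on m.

P(m) = m(2m^4 - 2m^3 + 5m^2 + 5m - 2)

We claim P(m) = m(2m^4 - 2m^3 + 5m^2 + 5m - 2) for all m ≥ 1.
When m = 1: P(1) = 8, and the closed form gives 8. They agree.
For the inductive step, assume it holds for an arbitrary i ≥ 1, so P(i) = i(2i^4 - 2i^3 + 5i^2 + 5i - 2).
Then P(i+1) = P(i) + (10i^4 + 12i^3 + 23i^2 + 27i + 8) = (i(2i^4 - 2i^3 + 5i^2 + 5i - 2)) + (10i^4 + 12i^3 + 23i^2 + 27i + 8).
Simplifying, P(i+1) = (i + 1)(2i^4 + 6i^3 + 11i^2 + 17i + 8) = (i+1)(2(i+1)^4 - 2(i+1)^3 + 5(i+1)^2 + 5(i+1) - 2),
which is the closed form with m = i+1.
Hence, by induction on m, the claim holds for every m ≥ 1.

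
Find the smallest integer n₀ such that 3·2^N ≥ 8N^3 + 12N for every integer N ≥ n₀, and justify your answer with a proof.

n₀ = 13

At N = 12: 12288 < 13968, so the inequality fails and n₀ ≥ 13. We prove 3·2^N ≥ 8N^3 + 12N for all N ≥ 13.
When N = 13: 3·2^N = 24576 and 8N^3 + 12N = 17732, so 24576 ≥ 17732.
Inductive step: assume the claim holds for N = m, so 3·2^m ≥ 8m^3 + 12m.
Then 3·2^(m + 1) = 2·(3·2^m) ≥ 2·(8m^3 + 12m).
Also, for m ≥ 13 we have 2·(8m^3 + 12m) ≥ 8(m+1)^3 + 12(m+1), since 2·(8m^3 + 12m) − (8(m+1)^3 + 12(m+1)) = 8m^3 - 24m^2 - 12m - 20, which is nonnegative for all m ≥ 13.
Combining, 3·2^(m + 1) ≥ 8(m+1)^3 + 12(m+1).
By the principle of mathematical induction, the result holds for all N ≥ 13.
Hence the smallest such n₀ is 13.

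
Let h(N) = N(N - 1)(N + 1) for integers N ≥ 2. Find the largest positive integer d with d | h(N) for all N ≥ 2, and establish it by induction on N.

d = 6

Computing the first values: h(2) = 6 and h(3) = 24; gcd(6, 24) = 6, so d ≤ 6.
We prove 6 | N(N - 1)(N + 1) for all N ≥ 2 by induction on N.
Base step (N = 2): h(2) = 6 = 6·(1), so 6 | h(2).
Inductive step: assume the claim holds for N = k, i.e. 6 | h(k). Then
h(k+1) − h(k) = k·(k+1)·(k+2) − (k-1)·k·(k+1) = k·(k+1)·[(k+2) − (k-1)] = 3·k·(k+1). The product of 2 consecutive integers is divisible by (2)! = 2, so h(k+1) − h(k) is divisible by 3·2 = 6. By the inductive hypothesis 6 | h(k), hence 6 | h(k+1).
By induction, the statement is established for all N ≥ 2.
Therefore the largest such d is 6.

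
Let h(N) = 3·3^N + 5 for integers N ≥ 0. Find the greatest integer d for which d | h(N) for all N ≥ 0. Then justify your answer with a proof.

d = 2

Computing the first values: h(0) = 8 and h(1) = 14; gcd(8, 14) = 2, so d ≤ 2.
We prove 2 | 3·3^N + 5 for all N ≥ 0 by induction on N.
When N = 0: h(0) = 8 = 2·(4), so 2 | h(0).
For the inductive step, assume it holds for an arbitrary j ≥ 0, i.e. 2 | h(j). Then
h(j+1) = 3·3^(j+1) + 5 = 3·(3·3^j + 5) - 10 = 3·h(j) - 10. The first term is divisible by 2 by the inductive hypothesis, and -10 is divisible by 2. Hence 2 | h(j+1).
Hence, by induction on N, the claim holds for every N ≥ 0.
Therefore the largest such d is 2.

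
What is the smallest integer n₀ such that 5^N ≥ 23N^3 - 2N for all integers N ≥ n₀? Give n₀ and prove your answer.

At N = 4: 625 < 1464, so the inequality fails and n₀ ≥ 5. We prove 5^N ≥ 23N^3 - 2N for all N ≥ 5.
Base step (N = 5): 5^N = 3125 and 23N^3 - 2N = 2865, so 3125 ≥ 2865.
For the inductive step, assume it holds for an arbitrary k ≥ 5, so 5^k ≥ 23k^3 - 2k.
Then 5^(k + 1) = 5·(5^k) ≥ 5·(23k^3 - 2k).
Also, for k ≥ 5 we have 5·(23k^3 - 2k) ≥ 23(k+1)^3 - 2(k+1), since 5·(23k^3 - 2k) − (23(k+1)^3 - 2(k+1)) = 92k^3 - 69k^2 - 77k - 21, which is nonnegative for all k ≥ 5.
Combining, 5^(k + 1) ≥ 23(k+1)^3 - 2(k+1).
Hence, by induction on N, the claim holds for every N ≥ 5.
Hence the smallest such n₀ is 5.

n₀ = 5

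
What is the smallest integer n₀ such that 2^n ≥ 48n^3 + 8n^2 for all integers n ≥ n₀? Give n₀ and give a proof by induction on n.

At n = 18: 262144 < 282528, so the inequality fails and n₀ ≥ 19. We prove 2^n ≥ 48n^3 + 8n^2 for all n ≥ 19.
When n = 19: 2^n = 524288 and 48n^3 + 8n^2 = 332120, so 524288 ≥ 332120.
Suppose the result is true for n = k, so 2^k ≥ 48k^3 + 8k^2.
Then 2^(k + 1) = 2·(2^k) ≥ 2·(48k^3 + 8k^2).
Also, for k ≥ 19 we have 2·(48k^3 + 8k^2) ≥ 48(k+1)^3 + 8(k+1)^2, since 2·(48k^3 + 8k^2) − (48(k+1)^3 + 8(k+1)^2) = 48k^3 - 136k^2 - 160k - 56, which is nonnegative for all k ≥ 19.
Combining, 2^(k + 1) ≥ 48(k+1)^3 + 8(k+1)^2.
By the principle of mathematical induction, the result holds for all n ≥ 19.
Hence the smallest such n₀ is 19.

n₀ = 19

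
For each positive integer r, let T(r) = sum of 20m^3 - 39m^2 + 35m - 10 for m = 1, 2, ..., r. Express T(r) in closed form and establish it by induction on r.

We claim T(r) = r(5r^3 - 3r^2 + 3r + 1) for all r ≥ 1.
Base step (r = 1): T(1) = 6, and the closed form gives 6. They agree.
For the inductive step, assume it holds for an arbitrary m ≥ 1, so T(m) = m(5m^3 - 3m^2 + 3m + 1).
Then T(m+1) = T(m) + (20m^3 + 21m^2 + 17m + 6) = (m(5m^3 - 3m^2 + 3m + 1)) + (20m^3 + 21m^2 + 17m + 6).
Simplifying, T(m+1) = (m + 1)(5m^3 + 12m^2 + 12m + 6) = (m+1)(5(m+1)^3 - 3(m+1)^2 + 3(m+1) + 1),
which is the closed form with r = m+1.
This completes the induction.

T(r) = r(5r^3 - 3r^2 + 3r + 1)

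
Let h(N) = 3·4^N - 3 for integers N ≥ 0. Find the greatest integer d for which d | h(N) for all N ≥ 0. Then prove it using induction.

d = 9

Computing the first values: h(0) = 0 and h(1) = 9; gcd(0, 9) = 9, so d ≤ 9.
We prove 9 | 3·4^N - 3 for all N ≥ 0 by induction on N.
Base step (N = 0): h(0) = 0 = 9·(0), so 9 | h(0).
Inductive step: suppose the statement holds for some j ≥ 0, i.e. 9 | h(j). Then
h(j+1) = 3·4^(j+1) - 3 = 4·(3·4^j - 3) + 9 = 4·h(j) + 9. The first term is divisible by 9 by the inductive hypothesis, and 9 is divisible by 9. Hence 9 | h(j+1).
Hence, by induction on N, the claim holds for every N ≥ 0.
Therefore the largest such d is 9.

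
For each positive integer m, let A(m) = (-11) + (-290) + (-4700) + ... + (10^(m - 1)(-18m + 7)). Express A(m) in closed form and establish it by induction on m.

We claim A(m) = 10^m(-2m + 1) - 1 for all m ≥ 1.
When m = 1: A(1) = -11, and the closed form gives -11. They agree.
Inductive step: suppose the statement holds for some i ≥ 1, so A(i) = 10^i(-2i + 1) - 1.
Then A(i+1) = A(i) + (10^i(-18i - 11)) = (10^i(-2i + 1) - 1) + (10^i(-18i - 11)).
Simplifying, A(i+1) = -20·10^i·i - 10·10^i - 1 = 10^(i+1)(-2(i+1) + 1) - 1,
which is the closed form with m = i+1.
This completes the induction.

A(m) = 10^m(-2m + 1) - 1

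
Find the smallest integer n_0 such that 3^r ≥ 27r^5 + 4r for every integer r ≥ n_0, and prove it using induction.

n_0 = 16

At r = 15: 14348907 < 20503185, so the inequality fails and n_0 ≥ 16. We prove 3^r ≥ 27r^5 + 4r for all r ≥ 16.
Base step (r = 16): 3^r = 43046721 and 27r^5 + 4r = 28311616, so 43046721 ≥ 28311616.
Inductive step: suppose the statement holds for some m ≥ 16, so 3^m ≥ 27m^5 + 4m.
Then 3^(m + 1) = 3·(3^m) ≥ 3·(27m^5 + 4m).
Also, for m ≥ 16 we have 3·(27m^5 + 4m) ≥ 27(m+1)^5 + 4(m+1), since 3·(27m^5 + 4m) − (27(m+1)^5 + 4(m+1)) = 54m^5 - 135m^4 - 270m^3 - 270m^2 - 127m - 31, which is nonnegative for all m ≥ 16.
Combining, 3^(m + 1) ≥ 27(m+1)^5 + 4(m+1).
Hence, by induction on r, the claim holds for every r ≥ 16.
Hence the smallest such n_0 is 16.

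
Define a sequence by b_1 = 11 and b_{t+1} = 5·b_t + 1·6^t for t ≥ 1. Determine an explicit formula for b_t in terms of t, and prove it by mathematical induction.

b_t = 5^t + 6^t

Computing the first terms: b_1 = 11, b_2 = 61, b_3 = 341. This suggests b_t = 5^t + 6^t.
Base case (t = 1): the formula gives 11 = 11 = b_1.
Inductive step: suppose the statement holds for some j ≥ 1, so b_j = 5^j + 6^j.
Then b_{j+1} = 5·b_j + 1·6^j = 5·(5^j + 6^j) + 1·6^j = 5^(j + 1) + 6^(j + 1),
which is the claimed formula at t = j+1.
By induction, the statement is established for all t ≥ 1.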